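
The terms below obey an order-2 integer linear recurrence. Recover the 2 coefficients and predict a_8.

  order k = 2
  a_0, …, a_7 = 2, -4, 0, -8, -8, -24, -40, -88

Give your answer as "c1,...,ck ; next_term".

  a_2 = 1·-4 + 2·2 = 0
  a_3 = 1·0 + 2·-4 = -8
  a_4 = 1·-8 + 2·0 = -8
  a_5 = 1·-8 + 2·-8 = -24
  a_6 = 1·-24 + 2·-8 = -40
  a_7 = 1·-40 + 2·-24 = -88
  a_8 = 1·-88 + 2·-40 = -168

1,2 ; -168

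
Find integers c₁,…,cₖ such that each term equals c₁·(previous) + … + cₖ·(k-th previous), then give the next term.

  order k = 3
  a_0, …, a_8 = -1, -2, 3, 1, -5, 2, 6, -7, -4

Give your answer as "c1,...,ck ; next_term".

  a_3 = 0·3 + -1·-2 + 1·-1 = 1
  a_4 = 0·1 + -1·3 + 1·-2 = -5
  a_5 = 0·-5 + -1·1 + 1·3 = 2
  a_6 = 0·2 + -1·-5 + 1·1 = 6
  a_7 = 0·6 + -1·2 + 1·-5 = -7
  a_8 = 0·-7 + -1·6 + 1·2 = -4
  a_9 = 0·-4 + -1·-7 + 1·6 = 13

0,-1,1 ; 13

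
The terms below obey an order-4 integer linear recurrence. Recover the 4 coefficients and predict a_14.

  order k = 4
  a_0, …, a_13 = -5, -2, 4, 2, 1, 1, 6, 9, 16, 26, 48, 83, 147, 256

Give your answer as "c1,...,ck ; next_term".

  a_4 = 1·2 + 1·4 + 0·-2 + 1·-5 = 1
  a_5 = 1·1 + 1·2 + 0·4 + 1·-2 = 1
  a_6 = 1·1 + 1·1 + 0·2 + 1·4 = 6
  a_7 = 1·6 + 1·1 + 0·1 + 1·2 = 9
  a_8 = 1·9 + 1·6 + 0·1 + 1·1 = 16
  a_9 = 1·16 + 1·9 + 0·6 + 1·1 = 26
  a_10 = 1·26 + 1·16 + 0·9 + 1·6 = 48
  a_11 = 1·48 + 1·26 + 0·16 + 1·9 = 83
  a_12 = 1·83 + 1·48 + 0·26 + 1·16 = 147
  a_13 = 1·147 + 1·83 + 0·48 + 1·26 = 256
  a_14 = 1·256 + 1·147 + 0·83 + 1·48 = 451

1,1,0,1 ; 451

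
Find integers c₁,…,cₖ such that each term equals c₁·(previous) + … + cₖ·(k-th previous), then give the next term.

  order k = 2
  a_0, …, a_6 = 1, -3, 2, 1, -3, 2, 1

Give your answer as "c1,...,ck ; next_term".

-1,-1 ; -3

  a_2 = -1·-3 + -1·1 = 2
  a_3 = -1·2 + -1·-3 = 1
  a_4 = -1·1 + -1·2 = -3
  a_5 = -1·-3 + -1·1 = 2
  a_6 = -1·2 + -1·-3 = 1
  a_7 = -1·1 + -1·2 = -3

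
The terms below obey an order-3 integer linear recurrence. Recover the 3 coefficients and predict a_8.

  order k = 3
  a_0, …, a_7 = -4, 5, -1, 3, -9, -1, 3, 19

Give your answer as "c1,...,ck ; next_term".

  a_3 = 0·-1 + -1·5 + -2·-4 = 3
  a_4 = 0·3 + -1·-1 + -2·5 = -9
  a_5 = 0·-9 + -1·3 + -2·-1 = -1
  a_6 = 0·-1 + -1·-9 + -2·3 = 3
  a_7 = 0·3 + -1·-1 + -2·-9 = 19
  a_8 = 0·19 + -1·3 + -2·-1 = -1

0,-1,-2 ; -1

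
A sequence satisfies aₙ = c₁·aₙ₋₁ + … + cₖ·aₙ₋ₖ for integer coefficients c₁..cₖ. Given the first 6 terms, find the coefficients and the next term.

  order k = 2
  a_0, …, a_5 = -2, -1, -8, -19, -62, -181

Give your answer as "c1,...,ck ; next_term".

  a_2 = 2·-1 + 3·-2 = -8
  a_3 = 2·-8 + 3·-1 = -19
  a_4 = 2·-19 + 3·-8 = -62
  a_5 = 2·-62 + 3·-19 = -181
  a_6 = 2·-181 + 3·-62 = -548

2,3 ; -548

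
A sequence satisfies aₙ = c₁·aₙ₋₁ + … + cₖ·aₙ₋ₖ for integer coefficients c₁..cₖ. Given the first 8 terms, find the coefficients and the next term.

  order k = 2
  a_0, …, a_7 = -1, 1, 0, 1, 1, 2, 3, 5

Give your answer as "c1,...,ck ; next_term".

1,1 ; 8

  a_2 = 1·1 + 1·-1 = 0
  a_3 = 1·0 + 1·1 = 1
  a_4 = 1·1 + 1·0 = 1
  a_5 = 1·1 + 1·1 = 2
  a_6 = 1·2 + 1·1 = 3
  a_7 = 1·3 + 1·2 = 5
  a_8 = 1·5 + 1·3 = 8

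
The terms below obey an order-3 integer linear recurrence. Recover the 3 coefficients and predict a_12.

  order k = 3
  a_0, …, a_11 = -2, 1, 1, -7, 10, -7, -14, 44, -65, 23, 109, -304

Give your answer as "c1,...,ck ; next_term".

  a_3 = -1·1 + 0·1 + 3·-2 = -7
  a_4 = -1·-7 + 0·1 + 3·1 = 10
  a_5 = -1·10 + 0·-7 + 3·1 = -7
  a_6 = -1·-7 + 0·10 + 3·-7 = -14
  a_7 = -1·-14 + 0·-7 + 3·10 = 44
  a_8 = -1·44 + 0·-14 + 3·-7 = -65
  a_9 = -1·-65 + 0·44 + 3·-14 = 23
  a_10 = -1·23 + 0·-65 + 3·44 = 109
  a_11 = -1·109 + 0·23 + 3·-65 = -304
  a_12 = -1·-304 + 0·109 + 3·23 = 373

-1,0,3 ; 373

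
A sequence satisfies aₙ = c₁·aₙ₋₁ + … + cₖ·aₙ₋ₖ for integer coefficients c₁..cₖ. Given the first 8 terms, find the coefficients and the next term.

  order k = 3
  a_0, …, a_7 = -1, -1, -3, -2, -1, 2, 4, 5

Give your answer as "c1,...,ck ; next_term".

  a_3 = 1·-3 + 0·-1 + -1·-1 = -2
  a_4 = 1·-2 + 0·-3 + -1·-1 = -1
  a_5 = 1·-1 + 0·-2 + -1·-3 = 2
  a_6 = 1·2 + 0·-1 + -1·-2 = 4
  a_7 = 1·4 + 0·2 + -1·-1 = 5
  a_8 = 1·5 + 0·4 + -1·2 = 3

1,0,-1 ; 3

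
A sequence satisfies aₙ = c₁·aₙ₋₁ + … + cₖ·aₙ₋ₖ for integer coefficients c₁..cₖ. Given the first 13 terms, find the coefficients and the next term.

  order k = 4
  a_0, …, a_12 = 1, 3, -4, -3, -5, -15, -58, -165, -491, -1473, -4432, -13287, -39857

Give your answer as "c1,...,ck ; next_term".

2,2,2,3 ; -119571

  a_4 = 2·-3 + 2·-4 + 2·3 + 3·1 = -5
  a_5 = 2·-5 + 2·-3 + 2·-4 + 3·3 = -15
  a_6 = 2·-15 + 2·-5 + 2·-3 + 3·-4 = -58
  a_7 = 2·-58 + 2·-15 + 2·-5 + 3·-3 = -165
  a_8 = 2·-165 + 2·-58 + 2·-15 + 3·-5 = -491
  a_9 = 2·-491 + 2·-165 + 2·-58 + 3·-15 = -1473
  a_10 = 2·-1473 + 2·-491 + 2·-165 + 3·-58 = -4432
  a_11 = 2·-4432 + 2·-1473 + 2·-491 + 3·-165 = -13287
  a_12 = 2·-13287 + 2·-4432 + 2·-1473 + 3·-491 = -39857
  a_13 = 2·-39857 + 2·-13287 + 2·-4432 + 3·-1473 = -119571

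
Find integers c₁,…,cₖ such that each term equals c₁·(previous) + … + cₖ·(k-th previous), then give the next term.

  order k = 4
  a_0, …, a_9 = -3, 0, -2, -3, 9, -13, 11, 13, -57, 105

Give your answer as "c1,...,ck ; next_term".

-1,0,2,-2 ; -101

  a_4 = -1·-3 + 0·-2 + 2·0 + -2·-3 = 9
  a_5 = -1·9 + 0·-3 + 2·-2 + -2·0 = -13
  a_6 = -1·-13 + 0·9 + 2·-3 + -2·-2 = 11
  a_7 = -1·11 + 0·-13 + 2·9 + -2·-3 = 13
  a_8 = -1·13 + 0·11 + 2·-13 + -2·9 = -57
  a_9 = -1·-57 + 0·13 + 2·11 + -2·-13 = 105
  a_10 = -1·105 + 0·-57 + 2·13 + -2·11 = -101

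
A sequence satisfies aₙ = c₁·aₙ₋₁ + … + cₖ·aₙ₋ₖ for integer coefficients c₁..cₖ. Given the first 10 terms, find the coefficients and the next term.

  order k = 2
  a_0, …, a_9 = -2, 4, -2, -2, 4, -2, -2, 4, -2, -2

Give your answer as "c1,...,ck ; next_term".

  a_2 = -1·4 + -1·-2 = -2
  a_3 = -1·-2 + -1·4 = -2
  a_4 = -1·-2 + -1·-2 = 4
  a_5 = -1·4 + -1·-2 = -2
  a_6 = -1·-2 + -1·4 = -2
  a_7 = -1·-2 + -1·-2 = 4
  a_8 = -1·4 + -1·-2 = -2
  a_9 = -1·-2 + -1·4 = -2
  a_10 = -1·-2 + -1·-2 = 4

-1,-1 ; 4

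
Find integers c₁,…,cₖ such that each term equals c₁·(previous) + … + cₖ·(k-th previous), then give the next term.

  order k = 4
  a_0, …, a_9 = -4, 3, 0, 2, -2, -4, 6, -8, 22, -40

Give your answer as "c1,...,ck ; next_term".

  a_4 = -2·2 + -1·0 + -2·3 + -2·-4 = -2
  a_5 = -2·-2 + -1·2 + -2·0 + -2·3 = -4
  a_6 = -2·-4 + -1·-2 + -2·2 + -2·0 = 6
  a_7 = -2·6 + -1·-4 + -2·-2 + -2·2 = -8
  a_8 = -2·-8 + -1·6 + -2·-4 + -2·-2 = 22
  a_9 = -2·22 + -1·-8 + -2·6 + -2·-4 = -40
  a_10 = -2·-40 + -1·22 + -2·-8 + -2·6 = 62

-2,-1,-2,-2 ; 62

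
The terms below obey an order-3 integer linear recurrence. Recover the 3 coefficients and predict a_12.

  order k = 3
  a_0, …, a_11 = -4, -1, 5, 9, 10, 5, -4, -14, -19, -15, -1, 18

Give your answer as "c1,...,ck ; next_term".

  a_3 = 1·5 + 0·-1 + -1·-4 = 9
  a_4 = 1·9 + 0·5 + -1·-1 = 10
  a_5 = 1·10 + 0·9 + -1·5 = 5
  a_6 = 1·5 + 0·10 + -1·9 = -4
  a_7 = 1·-4 + 0·5 + -1·10 = -14
  a_8 = 1·-14 + 0·-4 + -1·5 = -19
  a_9 = 1·-19 + 0·-14 + -1·-4 = -15
  a_10 = 1·-15 + 0·-19 + -1·-14 = -1
  a_11 = 1·-1 + 0·-15 + -1·-19 = 18
  a_12 = 1·18 + 0·-1 + -1·-15 = 33

1,0,-1 ; 33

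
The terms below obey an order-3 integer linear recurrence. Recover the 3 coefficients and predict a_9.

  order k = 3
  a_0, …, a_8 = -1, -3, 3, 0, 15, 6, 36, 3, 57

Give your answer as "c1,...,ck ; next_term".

1,2,-3 ; -45

  a_3 = 1·3 + 2·-3 + -3·-1 = 0
  a_4 = 1·0 + 2·3 + -3·-3 = 15
  a_5 = 1·15 + 2·0 + -3·3 = 6
  a_6 = 1·6 + 2·15 + -3·0 = 36
  a_7 = 1·36 + 2·6 + -3·15 = 3
  a_8 = 1·3 + 2·36 + -3·6 = 57
  a_9 = 1·57 + 2·3 + -3·36 = -45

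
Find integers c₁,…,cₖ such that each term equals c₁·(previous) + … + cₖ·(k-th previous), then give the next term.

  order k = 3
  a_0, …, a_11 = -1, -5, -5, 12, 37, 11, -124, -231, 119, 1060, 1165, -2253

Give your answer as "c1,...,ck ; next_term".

  a_3 = 1·-5 + -3·-5 + -2·-1 = 12
  a_4 = 1·12 + -3·-5 + -2·-5 = 37
  a_5 = 1·37 + -3·12 + -2·-5 = 11
  a_6 = 1·11 + -3·37 + -2·12 = -124
  a_7 = 1·-124 + -3·11 + -2·37 = -231
  a_8 = 1·-231 + -3·-124 + -2·11 = 119
  a_9 = 1·119 + -3·-231 + -2·-124 = 1060
  a_10 = 1·1060 + -3·119 + -2·-231 = 1165
  a_11 = 1·1165 + -3·1060 + -2·119 = -2253
  a_12 = 1·-2253 + -3·1165 + -2·1060 = -7868

1,-3,-2 ; -7868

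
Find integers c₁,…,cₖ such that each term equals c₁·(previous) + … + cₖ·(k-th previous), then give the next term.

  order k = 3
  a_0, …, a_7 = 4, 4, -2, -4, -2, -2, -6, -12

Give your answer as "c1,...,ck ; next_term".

  a_3 = 2·-2 + -1·4 + 1·4 = -4
  a_4 = 2·-4 + -1·-2 + 1·4 = -2
  a_5 = 2·-2 + -1·-4 + 1·-2 = -2
  a_6 = 2·-2 + -1·-2 + 1·-4 = -6
  a_7 = 2·-6 + -1·-2 + 1·-2 = -12
  a_8 = 2·-12 + -1·-6 + 1·-2 = -20

2,-1,1 ; -20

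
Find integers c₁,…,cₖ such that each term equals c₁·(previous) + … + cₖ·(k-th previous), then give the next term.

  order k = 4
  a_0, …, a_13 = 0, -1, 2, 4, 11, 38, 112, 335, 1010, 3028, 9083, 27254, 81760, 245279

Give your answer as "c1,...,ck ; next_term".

3,0,1,-3 ; 735842

  a_4 = 3·4 + 0·2 + 1·-1 + -3·0 = 11
  a_5 = 3·11 + 0·4 + 1·2 + -3·-1 = 38
  a_6 = 3·38 + 0·11 + 1·4 + -3·2 = 112
  a_7 = 3·112 + 0·38 + 1·11 + -3·4 = 335
  a_8 = 3·335 + 0·112 + 1·38 + -3·11 = 1010
  a_9 = 3·1010 + 0·335 + 1·112 + -3·38 = 3028
  a_10 = 3·3028 + 0·1010 + 1·335 + -3·112 = 9083
  a_11 = 3·9083 + 0·3028 + 1·1010 + -3·335 = 27254
  a_12 = 3·27254 + 0·9083 + 1·3028 + -3·1010 = 81760
  a_13 = 3·81760 + 0·27254 + 1·9083 + -3·3028 = 245279
  a_14 = 3·245279 + 0·81760 + 1·27254 + -3·9083 = 735842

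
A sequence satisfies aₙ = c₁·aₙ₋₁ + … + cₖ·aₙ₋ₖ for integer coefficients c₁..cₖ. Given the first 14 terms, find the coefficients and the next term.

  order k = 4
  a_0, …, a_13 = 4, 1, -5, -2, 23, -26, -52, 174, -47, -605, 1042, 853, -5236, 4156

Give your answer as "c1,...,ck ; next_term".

  a_4 = -1·-2 + -3·-5 + 2·1 + 1·4 = 23
  a_5 = -1·23 + -3·-2 + 2·-5 + 1·1 = -26
  a_6 = -1·-26 + -3·23 + 2·-2 + 1·-5 = -52
  a_7 = -1·-52 + -3·-26 + 2·23 + 1·-2 = 174
  a_8 = -1·174 + -3·-52 + 2·-26 + 1·23 = -47
  a_9 = -1·-47 + -3·174 + 2·-52 + 1·-26 = -605
  a_10 = -1·-605 + -3·-47 + 2·174 + 1·-52 = 1042
  a_11 = -1·1042 + -3·-605 + 2·-47 + 1·174 = 853
  a_12 = -1·853 + -3·1042 + 2·-605 + 1·-47 = -5236
  a_13 = -1·-5236 + -3·853 + 2·1042 + 1·-605 = 4156
  a_14 = -1·4156 + -3·-5236 + 2·853 + 1·1042 = 14300

-1,-3,2,1 ; 14300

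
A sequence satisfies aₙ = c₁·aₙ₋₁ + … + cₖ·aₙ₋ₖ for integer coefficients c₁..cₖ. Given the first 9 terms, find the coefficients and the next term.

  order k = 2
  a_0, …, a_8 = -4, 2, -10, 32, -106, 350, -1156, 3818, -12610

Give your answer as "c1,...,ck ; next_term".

  a_2 = -3·2 + 1·-4 = -10
  a_3 = -3·-10 + 1·2 = 32
  a_4 = -3·32 + 1·-10 = -106
  a_5 = -3·-106 + 1·32 = 350
  a_6 = -3·350 + 1·-106 = -1156
  a_7 = -3·-1156 + 1·350 = 3818
  a_8 = -3·3818 + 1·-1156 = -12610
  a_9 = -3·-12610 + 1·3818 = 41648

-3,1 ; 41648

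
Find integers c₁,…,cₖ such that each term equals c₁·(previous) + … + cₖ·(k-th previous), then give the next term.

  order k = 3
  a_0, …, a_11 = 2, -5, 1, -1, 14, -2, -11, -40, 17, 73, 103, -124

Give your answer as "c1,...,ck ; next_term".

  a_3 = 0·1 + -1·-5 + -3·2 = -1
  a_4 = 0·-1 + -1·1 + -3·-5 = 14
  a_5 = 0·14 + -1·-1 + -3·1 = -2
  a_6 = 0·-2 + -1·14 + -3·-1 = -11
  a_7 = 0·-11 + -1·-2 + -3·14 = -40
  a_8 = 0·-40 + -1·-11 + -3·-2 = 17
  a_9 = 0·17 + -1·-40 + -3·-11 = 73
  a_10 = 0·73 + -1·17 + -3·-40 = 103
  a_11 = 0·103 + -1·73 + -3·17 = -124
  a_12 = 0·-124 + -1·103 + -3·73 = -322

0,-1,-3 ; -322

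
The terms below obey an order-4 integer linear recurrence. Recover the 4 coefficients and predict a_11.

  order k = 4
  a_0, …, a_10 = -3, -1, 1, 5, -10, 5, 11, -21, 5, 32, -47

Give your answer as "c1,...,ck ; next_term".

-1,-1,1,1 ; -1

  a_4 = -1·5 + -1·1 + 1·-1 + 1·-3 = -10
  a_5 = -1·-10 + -1·5 + 1·1 + 1·-1 = 5
  a_6 = -1·5 + -1·-10 + 1·5 + 1·1 = 11
  a_7 = -1·11 + -1·5 + 1·-10 + 1·5 = -21
  a_8 = -1·-21 + -1·11 + 1·5 + 1·-10 = 5
  a_9 = -1·5 + -1·-21 + 1·11 + 1·5 = 32
  a_10 = -1·32 + -1·5 + 1·-21 + 1·11 = -47
  a_11 = -1·-47 + -1·32 + 1·5 + 1·-21 = -1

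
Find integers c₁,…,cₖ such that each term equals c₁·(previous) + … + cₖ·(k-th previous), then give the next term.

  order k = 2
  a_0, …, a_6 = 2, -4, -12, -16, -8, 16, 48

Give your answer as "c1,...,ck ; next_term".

2,-2 ; 64

  a_2 = 2·-4 + -2·2 = -12
  a_3 = 2·-12 + -2·-4 = -16
  a_4 = 2·-16 + -2·-12 = -8
  a_5 = 2·-8 + -2·-16 = 16
  a_6 = 2·16 + -2·-8 = 48
  a_7 = 2·48 + -2·16 = 64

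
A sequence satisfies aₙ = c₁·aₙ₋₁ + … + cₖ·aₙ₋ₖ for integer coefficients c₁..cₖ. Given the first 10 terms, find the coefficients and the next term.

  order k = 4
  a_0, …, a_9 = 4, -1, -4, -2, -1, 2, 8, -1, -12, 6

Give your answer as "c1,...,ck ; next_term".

0,-2,1,-2 ; 7

  a_4 = 0·-2 + -2·-4 + 1·-1 + -2·4 = -1
  a_5 = 0·-1 + -2·-2 + 1·-4 + -2·-1 = 2
  a_6 = 0·2 + -2·-1 + 1·-2 + -2·-4 = 8
  a_7 = 0·8 + -2·2 + 1·-1 + -2·-2 = -1
  a_8 = 0·-1 + -2·8 + 1·2 + -2·-1 = -12
  a_9 = 0·-12 + -2·-1 + 1·8 + -2·2 = 6
  a_10 = 0·6 + -2·-12 + 1·-1 + -2·8 = 7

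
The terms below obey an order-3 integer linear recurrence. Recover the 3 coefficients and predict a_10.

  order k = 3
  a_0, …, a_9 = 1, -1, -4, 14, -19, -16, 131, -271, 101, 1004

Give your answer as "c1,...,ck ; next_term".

  a_3 = -2·-4 + -3·-1 + 3·1 = 14
  a_4 = -2·14 + -3·-4 + 3·-1 = -19
  a_5 = -2·-19 + -3·14 + 3·-4 = -16
  a_6 = -2·-16 + -3·-19 + 3·14 = 131
  a_7 = -2·131 + -3·-16 + 3·-19 = -271
  a_8 = -2·-271 + -3·131 + 3·-16 = 101
  a_9 = -2·101 + -3·-271 + 3·131 = 1004
  a_10 = -2·1004 + -3·101 + 3·-271 = -3124

-2,-3,3 ; -3124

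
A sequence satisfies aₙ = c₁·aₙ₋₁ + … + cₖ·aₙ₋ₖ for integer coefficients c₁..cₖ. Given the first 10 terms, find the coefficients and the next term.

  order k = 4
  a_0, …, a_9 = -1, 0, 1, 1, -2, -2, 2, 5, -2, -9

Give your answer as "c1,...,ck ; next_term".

0,-1,-1,1 ; -1

  a_4 = 0·1 + -1·1 + -1·0 + 1·-1 = -2
  a_5 = 0·-2 + -1·1 + -1·1 + 1·0 = -2
  a_6 = 0·-2 + -1·-2 + -1·1 + 1·1 = 2
  a_7 = 0·2 + -1·-2 + -1·-2 + 1·1 = 5
  a_8 = 0·5 + -1·2 + -1·-2 + 1·-2 = -2
  a_9 = 0·-2 + -1·5 + -1·2 + 1·-2 = -9
  a_10 = 0·-9 + -1·-2 + -1·5 + 1·2 = -1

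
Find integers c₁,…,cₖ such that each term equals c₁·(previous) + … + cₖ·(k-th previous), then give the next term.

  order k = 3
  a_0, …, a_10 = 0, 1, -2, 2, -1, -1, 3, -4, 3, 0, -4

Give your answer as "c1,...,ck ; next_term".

-1,0,1 ; 7

  a_3 = -1·-2 + 0·1 + 1·0 = 2
  a_4 = -1·2 + 0·-2 + 1·1 = -1
  a_5 = -1·-1 + 0·2 + 1·-2 = -1
  a_6 = -1·-1 + 0·-1 + 1·2 = 3
  a_7 = -1·3 + 0·-1 + 1·-1 = -4
  a_8 = -1·-4 + 0·3 + 1·-1 = 3
  a_9 = -1·3 + 0·-4 + 1·3 = 0
  a_10 = -1·0 + 0·3 + 1·-4 = -4
  a_11 = -1·-4 + 0·0 + 1·3 = 7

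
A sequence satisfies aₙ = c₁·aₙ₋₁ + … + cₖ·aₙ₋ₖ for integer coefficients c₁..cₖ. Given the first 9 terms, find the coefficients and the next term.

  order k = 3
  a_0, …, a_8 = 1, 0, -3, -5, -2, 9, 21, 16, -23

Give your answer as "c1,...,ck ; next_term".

1,-1,-2 ; -81

  a_3 = 1·-3 + -1·0 + -2·1 = -5
  a_4 = 1·-5 + -1·-3 + -2·0 = -2
  a_5 = 1·-2 + -1·-5 + -2·-3 = 9
  a_6 = 1·9 + -1·-2 + -2·-5 = 21
  a_7 = 1·21 + -1·9 + -2·-2 = 16
  a_8 = 1·16 + -1·21 + -2·9 = -23
  a_9 = 1·-23 + -1·16 + -2·21 = -81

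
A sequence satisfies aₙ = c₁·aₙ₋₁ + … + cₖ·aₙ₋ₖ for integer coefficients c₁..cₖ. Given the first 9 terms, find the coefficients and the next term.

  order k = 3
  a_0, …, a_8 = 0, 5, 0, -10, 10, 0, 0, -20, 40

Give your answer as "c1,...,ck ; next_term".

-2,-2,-2 ; -40

  a_3 = -2·0 + -2·5 + -2·0 = -10
  a_4 = -2·-10 + -2·0 + -2·5 = 10
  a_5 = -2·10 + -2·-10 + -2·0 = 0
  a_6 = -2·0 + -2·10 + -2·-10 = 0
  a_7 = -2·0 + -2·0 + -2·10 = -20
  a_8 = -2·-20 + -2·0 + -2·0 = 40
  a_9 = -2·40 + -2·-20 + -2·0 = -40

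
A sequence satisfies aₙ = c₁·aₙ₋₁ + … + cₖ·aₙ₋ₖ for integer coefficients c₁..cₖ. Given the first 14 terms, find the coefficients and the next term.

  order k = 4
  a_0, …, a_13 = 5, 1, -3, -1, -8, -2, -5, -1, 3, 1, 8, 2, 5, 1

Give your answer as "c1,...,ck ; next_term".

  a_4 = 0·-1 + 1·-3 + 0·1 + -1·5 = -8
  a_5 = 0·-8 + 1·-1 + 0·-3 + -1·1 = -2
  a_6 = 0·-2 + 1·-8 + 0·-1 + -1·-3 = -5
  a_7 = 0·-5 + 1·-2 + 0·-8 + -1·-1 = -1
  a_8 = 0·-1 + 1·-5 + 0·-2 + -1·-8 = 3
  a_9 = 0·3 + 1·-1 + 0·-5 + -1·-2 = 1
  a_10 = 0·1 + 1·3 + 0·-1 + -1·-5 = 8
  a_11 = 0·8 + 1·1 + 0·3 + -1·-1 = 2
  a_12 = 0·2 + 1·8 + 0·1 + -1·3 = 5
  a_13 = 0·5 + 1·2 + 0·8 + -1·1 = 1
  a_14 = 0·1 + 1·5 + 0·2 + -1·8 = -3

0,1,0,-1 ; -3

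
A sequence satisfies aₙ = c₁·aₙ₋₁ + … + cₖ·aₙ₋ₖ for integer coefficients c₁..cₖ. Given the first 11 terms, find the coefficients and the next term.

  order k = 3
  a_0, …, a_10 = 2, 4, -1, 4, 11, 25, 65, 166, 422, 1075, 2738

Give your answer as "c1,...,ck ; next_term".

2,1,1 ; 6973

  a_3 = 2·-1 + 1·4 + 1·2 = 4
  a_4 = 2·4 + 1·-1 + 1·4 = 11
  a_5 = 2·11 + 1·4 + 1·-1 = 25
  a_6 = 2·25 + 1·11 + 1·4 = 65
  a_7 = 2·65 + 1·25 + 1·11 = 166
  a_8 = 2·166 + 1·65 + 1·25 = 422
  a_9 = 2·422 + 1·166 + 1·65 = 1075
  a_10 = 2·1075 + 1·422 + 1·166 = 2738
  a_11 = 2·2738 + 1·1075 + 1·422 = 6973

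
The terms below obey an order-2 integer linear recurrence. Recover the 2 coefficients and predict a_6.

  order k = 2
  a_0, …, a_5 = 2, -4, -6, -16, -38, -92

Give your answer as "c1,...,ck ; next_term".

  a_2 = 2·-4 + 1·2 = -6
  a_3 = 2·-6 + 1·-4 = -16
  a_4 = 2·-16 + 1·-6 = -38
  a_5 = 2·-38 + 1·-16 = -92
  a_6 = 2·-92 + 1·-38 = -222

2,1 ; -222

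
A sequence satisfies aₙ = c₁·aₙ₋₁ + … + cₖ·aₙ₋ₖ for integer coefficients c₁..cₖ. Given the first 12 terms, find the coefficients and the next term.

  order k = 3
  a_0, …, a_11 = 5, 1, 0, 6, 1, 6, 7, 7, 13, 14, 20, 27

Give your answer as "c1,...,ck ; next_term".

0,1,1 ; 34

  a_3 = 0·0 + 1·1 + 1·5 = 6
  a_4 = 0·6 + 1·0 + 1·1 = 1
  a_5 = 0·1 + 1·6 + 1·0 = 6
  a_6 = 0·6 + 1·1 + 1·6 = 7
  a_7 = 0·7 + 1·6 + 1·1 = 7
  a_8 = 0·7 + 1·7 + 1·6 = 13
  a_9 = 0·13 + 1·7 + 1·7 = 14
  a_10 = 0·14 + 1·13 + 1·7 = 20
  a_11 = 0·20 + 1·14 + 1·13 = 27
  a_12 = 0·27 + 1·20 + 1·14 = 34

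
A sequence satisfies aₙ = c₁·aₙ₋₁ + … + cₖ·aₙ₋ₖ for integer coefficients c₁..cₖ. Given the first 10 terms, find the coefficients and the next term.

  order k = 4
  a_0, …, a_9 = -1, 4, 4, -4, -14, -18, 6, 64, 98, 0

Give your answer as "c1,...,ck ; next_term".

1,-2,-1,-2 ; -272

  a_4 = 1·-4 + -2·4 + -1·4 + -2·-1 = -14
  a_5 = 1·-14 + -2·-4 + -1·4 + -2·4 = -18
  a_6 = 1·-18 + -2·-14 + -1·-4 + -2·4 = 6
  a_7 = 1·6 + -2·-18 + -1·-14 + -2·-4 = 64
  a_8 = 1·64 + -2·6 + -1·-18 + -2·-14 = 98
  a_9 = 1·98 + -2·64 + -1·6 + -2·-18 = 0
  a_10 = 1·0 + -2·98 + -1·64 + -2·6 = -272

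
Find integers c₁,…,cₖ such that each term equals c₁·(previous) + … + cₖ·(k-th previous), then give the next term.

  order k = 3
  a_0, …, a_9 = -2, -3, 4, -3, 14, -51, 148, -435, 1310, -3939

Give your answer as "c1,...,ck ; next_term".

-3,-1,-3 ; 11812

  a_3 = -3·4 + -1·-3 + -3·-2 = -3
  a_4 = -3·-3 + -1·4 + -3·-3 = 14
  a_5 = -3·14 + -1·-3 + -3·4 = -51
  a_6 = -3·-51 + -1·14 + -3·-3 = 148
  a_7 = -3·148 + -1·-51 + -3·14 = -435
  a_8 = -3·-435 + -1·148 + -3·-51 = 1310
  a_9 = -3·1310 + -1·-435 + -3·148 = -3939
  a_10 = -3·-3939 + -1·1310 + -3·-435 = 11812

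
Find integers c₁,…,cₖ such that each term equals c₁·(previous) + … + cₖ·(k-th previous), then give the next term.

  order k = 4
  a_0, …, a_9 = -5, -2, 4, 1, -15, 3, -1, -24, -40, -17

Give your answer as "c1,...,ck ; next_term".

  a_4 = 0·1 + 1·4 + 2·-2 + 3·-5 = -15
  a_5 = 0·-15 + 1·1 + 2·4 + 3·-2 = 3
  a_6 = 0·3 + 1·-15 + 2·1 + 3·4 = -1
  a_7 = 0·-1 + 1·3 + 2·-15 + 3·1 = -24
  a_8 = 0·-24 + 1·-1 + 2·3 + 3·-15 = -40
  a_9 = 0·-40 + 1·-24 + 2·-1 + 3·3 = -17
  a_10 = 0·-17 + 1·-40 + 2·-24 + 3·-1 = -91

0,1,2,3 ; -91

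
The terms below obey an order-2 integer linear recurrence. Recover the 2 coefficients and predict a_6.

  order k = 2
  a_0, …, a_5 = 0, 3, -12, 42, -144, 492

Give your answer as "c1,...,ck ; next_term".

-4,-2 ; -1680

  a_2 = -4·3 + -2·0 = -12
  a_3 = -4·-12 + -2·3 = 42
  a_4 = -4·42 + -2·-12 = -144
  a_5 = -4·-144 + -2·42 = 492
  a_6 = -4·492 + -2·-144 = -1680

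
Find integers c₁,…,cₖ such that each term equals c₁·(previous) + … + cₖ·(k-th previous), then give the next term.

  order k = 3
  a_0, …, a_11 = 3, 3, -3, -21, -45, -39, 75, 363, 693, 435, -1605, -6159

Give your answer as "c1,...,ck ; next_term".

2,-2,-3 ; -10413

  a_3 = 2·-3 + -2·3 + -3·3 = -21
  a_4 = 2·-21 + -2·-3 + -3·3 = -45
  a_5 = 2·-45 + -2·-21 + -3·-3 = -39
  a_6 = 2·-39 + -2·-45 + -3·-21 = 75
  a_7 = 2·75 + -2·-39 + -3·-45 = 363
  a_8 = 2·363 + -2·75 + -3·-39 = 693
  a_9 = 2·693 + -2·363 + -3·75 = 435
  a_10 = 2·435 + -2·693 + -3·363 = -1605
  a_11 = 2·-1605 + -2·435 + -3·693 = -6159
  a_12 = 2·-6159 + -2·-1605 + -3·435 = -10413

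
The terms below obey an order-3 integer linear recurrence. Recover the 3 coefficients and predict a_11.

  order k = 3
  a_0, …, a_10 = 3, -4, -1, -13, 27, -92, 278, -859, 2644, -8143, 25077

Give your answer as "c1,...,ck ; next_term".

  a_3 = -2·-1 + 3·-4 + -1·3 = -13
  a_4 = -2·-13 + 3·-1 + -1·-4 = 27
  a_5 = -2·27 + 3·-13 + -1·-1 = -92
  a_6 = -2·-92 + 3·27 + -1·-13 = 278
  a_7 = -2·278 + 3·-92 + -1·27 = -859
  a_8 = -2·-859 + 3·278 + -1·-92 = 2644
  a_9 = -2·2644 + 3·-859 + -1·278 = -8143
  a_10 = -2·-8143 + 3·2644 + -1·-859 = 25077
  a_11 = -2·25077 + 3·-8143 + -1·2644 = -77227

-2,3,-1 ; -77227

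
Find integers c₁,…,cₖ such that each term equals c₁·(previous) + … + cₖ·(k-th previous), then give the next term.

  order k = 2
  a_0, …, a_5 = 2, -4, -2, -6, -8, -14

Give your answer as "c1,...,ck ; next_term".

1,1 ; -22

  a_2 = 1·-4 + 1·2 = -2
  a_3 = 1·-2 + 1·-4 = -6
  a_4 = 1·-6 + 1·-2 = -8
  a_5 = 1·-8 + 1·-6 = -14
  a_6 = 1·-14 + 1·-8 = -22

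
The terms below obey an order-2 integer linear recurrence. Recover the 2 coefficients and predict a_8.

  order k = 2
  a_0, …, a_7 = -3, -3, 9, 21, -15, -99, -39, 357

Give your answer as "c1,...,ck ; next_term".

1,-4 ; 513

  a_2 = 1·-3 + -4·-3 = 9
  a_3 = 1·9 + -4·-3 = 21
  a_4 = 1·21 + -4·9 = -15
  a_5 = 1·-15 + -4·21 = -99
  a_6 = 1·-99 + -4·-15 = -39
  a_7 = 1·-39 + -4·-99 = 357
  a_8 = 1·357 + -4·-39 = 513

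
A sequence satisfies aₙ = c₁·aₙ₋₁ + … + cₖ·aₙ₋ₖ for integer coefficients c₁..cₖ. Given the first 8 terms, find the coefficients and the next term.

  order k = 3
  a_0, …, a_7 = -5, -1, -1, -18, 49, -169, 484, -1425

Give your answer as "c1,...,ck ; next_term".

-3,1,4 ; 4083

  a_3 = -3·-1 + 1·-1 + 4·-5 = -18
  a_4 = -3·-18 + 1·-1 + 4·-1 = 49
  a_5 = -3·49 + 1·-18 + 4·-1 = -169
  a_6 = -3·-169 + 1·49 + 4·-18 = 484
  a_7 = -3·484 + 1·-169 + 4·49 = -1425
  a_8 = -3·-1425 + 1·484 + 4·-169 = 4083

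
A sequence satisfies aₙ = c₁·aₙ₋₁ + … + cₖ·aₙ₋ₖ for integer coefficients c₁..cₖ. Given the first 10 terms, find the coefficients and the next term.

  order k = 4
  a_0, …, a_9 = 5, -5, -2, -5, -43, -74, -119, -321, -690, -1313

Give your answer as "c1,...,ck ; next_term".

2,-1,4,-3 ; -2863

  a_4 = 2·-5 + -1·-2 + 4·-5 + -3·5 = -43
  a_5 = 2·-43 + -1·-5 + 4·-2 + -3·-5 = -74
  a_6 = 2·-74 + -1·-43 + 4·-5 + -3·-2 = -119
  a_7 = 2·-119 + -1·-74 + 4·-43 + -3·-5 = -321
  a_8 = 2·-321 + -1·-119 + 4·-74 + -3·-43 = -690
  a_9 = 2·-690 + -1·-321 + 4·-119 + -3·-74 = -1313
  a_10 = 2·-1313 + -1·-690 + 4·-321 + -3·-119 = -2863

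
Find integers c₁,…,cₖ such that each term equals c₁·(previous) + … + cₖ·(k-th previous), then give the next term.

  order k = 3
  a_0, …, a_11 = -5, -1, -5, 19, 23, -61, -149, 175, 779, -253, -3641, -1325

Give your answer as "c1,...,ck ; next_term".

0,-4,-3 ; 15323

  a_3 = 0·-5 + -4·-1 + -3·-5 = 19
  a_4 = 0·19 + -4·-5 + -3·-1 = 23
  a_5 = 0·23 + -4·19 + -3·-5 = -61
  a_6 = 0·-61 + -4·23 + -3·19 = -149
  a_7 = 0·-149 + -4·-61 + -3·23 = 175
  a_8 = 0·175 + -4·-149 + -3·-61 = 779
  a_9 = 0·779 + -4·175 + -3·-149 = -253
  a_10 = 0·-253 + -4·779 + -3·175 = -3641
  a_11 = 0·-3641 + -4·-253 + -3·779 = -1325
  a_12 = 0·-1325 + -4·-3641 + -3·-253 = 15323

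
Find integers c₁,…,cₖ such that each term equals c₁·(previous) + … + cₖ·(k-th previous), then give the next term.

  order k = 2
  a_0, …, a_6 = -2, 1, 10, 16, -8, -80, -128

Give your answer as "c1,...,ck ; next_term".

  a_2 = 2·1 + -4·-2 = 10
  a_3 = 2·10 + -4·1 = 16
  a_4 = 2·16 + -4·10 = -8
  a_5 = 2·-8 + -4·16 = -80
  a_6 = 2·-80 + -4·-8 = -128
  a_7 = 2·-128 + -4·-80 = 64

2,-4 ; 64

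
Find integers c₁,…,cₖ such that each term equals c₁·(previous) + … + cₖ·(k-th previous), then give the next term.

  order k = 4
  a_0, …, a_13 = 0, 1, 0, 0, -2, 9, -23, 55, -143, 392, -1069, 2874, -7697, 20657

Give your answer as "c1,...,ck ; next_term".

-3,-2,-2,3 ; -55532

  a_4 = -3·0 + -2·0 + -2·1 + 3·0 = -2
  a_5 = -3·-2 + -2·0 + -2·0 + 3·1 = 9
  a_6 = -3·9 + -2·-2 + -2·0 + 3·0 = -23
  a_7 = -3·-23 + -2·9 + -2·-2 + 3·0 = 55
  a_8 = -3·55 + -2·-23 + -2·9 + 3·-2 = -143
  a_9 = -3·-143 + -2·55 + -2·-23 + 3·9 = 392
  a_10 = -3·392 + -2·-143 + -2·55 + 3·-23 = -1069
  a_11 = -3·-1069 + -2·392 + -2·-143 + 3·55 = 2874
  a_12 = -3·2874 + -2·-1069 + -2·392 + 3·-143 = -7697
  a_13 = -3·-7697 + -2·2874 + -2·-1069 + 3·392 = 20657
  a_14 = -3·20657 + -2·-7697 + -2·2874 + 3·-1069 = -55532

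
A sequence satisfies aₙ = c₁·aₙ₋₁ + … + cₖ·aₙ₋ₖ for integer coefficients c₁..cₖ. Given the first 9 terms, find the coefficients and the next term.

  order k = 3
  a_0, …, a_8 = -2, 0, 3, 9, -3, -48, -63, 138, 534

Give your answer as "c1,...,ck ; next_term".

1,-4,-3 ; 171

  a_3 = 1·3 + -4·0 + -3·-2 = 9
  a_4 = 1·9 + -4·3 + -3·0 = -3
  a_5 = 1·-3 + -4·9 + -3·3 = -48
  a_6 = 1·-48 + -4·-3 + -3·9 = -63
  a_7 = 1·-63 + -4·-48 + -3·-3 = 138
  a_8 = 1·138 + -4·-63 + -3·-48 = 534
  a_9 = 1·534 + -4·138 + -3·-63 = 171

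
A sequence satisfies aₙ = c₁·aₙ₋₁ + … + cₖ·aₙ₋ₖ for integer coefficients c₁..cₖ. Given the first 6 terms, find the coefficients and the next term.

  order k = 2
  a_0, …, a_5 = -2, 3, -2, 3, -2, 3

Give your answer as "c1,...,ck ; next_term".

  a_2 = 0·3 + 1·-2 = -2
  a_3 = 0·-2 + 1·3 = 3
  a_4 = 0·3 + 1·-2 = -2
  a_5 = 0·-2 + 1·3 = 3
  a_6 = 0·3 + 1·-2 = -2

0,1 ; -2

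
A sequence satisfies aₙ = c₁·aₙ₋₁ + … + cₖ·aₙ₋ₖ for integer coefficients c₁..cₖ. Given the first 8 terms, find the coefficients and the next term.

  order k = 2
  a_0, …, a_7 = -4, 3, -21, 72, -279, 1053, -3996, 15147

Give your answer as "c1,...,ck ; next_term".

  a_2 = -3·3 + 3·-4 = -21
  a_3 = -3·-21 + 3·3 = 72
  a_4 = -3·72 + 3·-21 = -279
  a_5 = -3·-279 + 3·72 = 1053
  a_6 = -3·1053 + 3·-279 = -3996
  a_7 = -3·-3996 + 3·1053 = 15147
  a_8 = -3·15147 + 3·-3996 = -57429

-3,3 ; -57429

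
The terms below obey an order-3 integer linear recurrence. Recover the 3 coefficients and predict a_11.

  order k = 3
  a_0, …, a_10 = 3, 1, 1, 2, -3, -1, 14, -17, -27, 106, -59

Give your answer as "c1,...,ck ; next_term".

-1,-3,2 ; -313

  a_3 = -1·1 + -3·1 + 2·3 = 2
  a_4 = -1·2 + -3·1 + 2·1 = -3
  a_5 = -1·-3 + -3·2 + 2·1 = -1
  a_6 = -1·-1 + -3·-3 + 2·2 = 14
  a_7 = -1·14 + -3·-1 + 2·-3 = -17
  a_8 = -1·-17 + -3·14 + 2·-1 = -27
  a_9 = -1·-27 + -3·-17 + 2·14 = 106
  a_10 = -1·106 + -3·-27 + 2·-17 = -59
  a_11 = -1·-59 + -3·106 + 2·-27 = -313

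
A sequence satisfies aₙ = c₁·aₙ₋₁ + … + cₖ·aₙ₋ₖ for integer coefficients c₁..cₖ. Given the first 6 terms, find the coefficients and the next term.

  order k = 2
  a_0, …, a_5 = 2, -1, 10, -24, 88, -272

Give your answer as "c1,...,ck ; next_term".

  a_2 = -2·-1 + 4·2 = 10
  a_3 = -2·10 + 4·-1 = -24
  a_4 = -2·-24 + 4·10 = 88
  a_5 = -2·88 + 4·-24 = -272
  a_6 = -2·-272 + 4·88 = 896

-2,4 ; 896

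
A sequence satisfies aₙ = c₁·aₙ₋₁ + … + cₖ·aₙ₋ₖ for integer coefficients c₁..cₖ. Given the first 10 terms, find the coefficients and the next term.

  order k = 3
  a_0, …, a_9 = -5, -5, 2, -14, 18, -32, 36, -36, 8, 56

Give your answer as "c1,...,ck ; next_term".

  a_3 = -2·2 + 0·-5 + 2·-5 = -14
  a_4 = -2·-14 + 0·2 + 2·-5 = 18
  a_5 = -2·18 + 0·-14 + 2·2 = -32
  a_6 = -2·-32 + 0·18 + 2·-14 = 36
  a_7 = -2·36 + 0·-32 + 2·18 = -36
  a_8 = -2·-36 + 0·36 + 2·-32 = 8
  a_9 = -2·8 + 0·-36 + 2·36 = 56
  a_10 = -2·56 + 0·8 + 2·-36 = -184

-2,0,2 ; -184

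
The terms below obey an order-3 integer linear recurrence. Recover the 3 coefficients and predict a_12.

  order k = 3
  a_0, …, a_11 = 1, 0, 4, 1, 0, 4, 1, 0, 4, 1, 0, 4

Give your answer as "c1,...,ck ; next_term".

  a_3 = 0·4 + 0·0 + 1·1 = 1
  a_4 = 0·1 + 0·4 + 1·0 = 0
  a_5 = 0·0 + 0·1 + 1·4 = 4
  a_6 = 0·4 + 0·0 + 1·1 = 1
  a_7 = 0·1 + 0·4 + 1·0 = 0
  a_8 = 0·0 + 0·1 + 1·4 = 4
  a_9 = 0·4 + 0·0 + 1·1 = 1
  a_10 = 0·1 + 0·4 + 1·0 = 0
  a_11 = 0·0 + 0·1 + 1·4 = 4
  a_12 = 0·4 + 0·0 + 1·1 = 1

0,0,1 ; 1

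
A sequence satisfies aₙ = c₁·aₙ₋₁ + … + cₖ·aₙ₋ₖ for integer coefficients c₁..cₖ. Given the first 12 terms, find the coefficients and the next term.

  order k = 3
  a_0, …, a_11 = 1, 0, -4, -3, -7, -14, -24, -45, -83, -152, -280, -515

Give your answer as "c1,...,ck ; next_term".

  a_3 = 1·-4 + 1·0 + 1·1 = -3
  a_4 = 1·-3 + 1·-4 + 1·0 = -7
  a_5 = 1·-7 + 1·-3 + 1·-4 = -14
  a_6 = 1·-14 + 1·-7 + 1·-3 = -24
  a_7 = 1·-24 + 1·-14 + 1·-7 = -45
  a_8 = 1·-45 + 1·-24 + 1·-14 = -83
  a_9 = 1·-83 + 1·-45 + 1·-24 = -152
  a_10 = 1·-152 + 1·-83 + 1·-45 = -280
  a_11 = 1·-280 + 1·-152 + 1·-83 = -515
  a_12 = 1·-515 + 1·-280 + 1·-152 = -947

1,1,1 ; -947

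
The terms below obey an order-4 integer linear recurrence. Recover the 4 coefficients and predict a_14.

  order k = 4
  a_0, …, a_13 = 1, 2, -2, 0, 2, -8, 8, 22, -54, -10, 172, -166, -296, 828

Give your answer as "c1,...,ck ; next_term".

  a_4 = -1·0 + -4·-2 + -1·2 + -4·1 = 2
  a_5 = -1·2 + -4·0 + -1·-2 + -4·2 = -8
  a_6 = -1·-8 + -4·2 + -1·0 + -4·-2 = 8
  a_7 = -1·8 + -4·-8 + -1·2 + -4·0 = 22
  a_8 = -1·22 + -4·8 + -1·-8 + -4·2 = -54
  a_9 = -1·-54 + -4·22 + -1·8 + -4·-8 = -10
  a_10 = -1·-10 + -4·-54 + -1·22 + -4·8 = 172
  a_11 = -1·172 + -4·-10 + -1·-54 + -4·22 = -166
  a_12 = -1·-166 + -4·172 + -1·-10 + -4·-54 = -296
  a_13 = -1·-296 + -4·-166 + -1·172 + -4·-10 = 828
  a_14 = -1·828 + -4·-296 + -1·-166 + -4·172 = -166

-1,-4,-1,-4 ; -166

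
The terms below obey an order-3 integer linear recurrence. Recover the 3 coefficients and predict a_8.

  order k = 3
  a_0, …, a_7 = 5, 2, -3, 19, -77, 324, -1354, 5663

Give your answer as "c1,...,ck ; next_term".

-4,1,1 ; -23682

  a_3 = -4·-3 + 1·2 + 1·5 = 19
  a_4 = -4·19 + 1·-3 + 1·2 = -77
  a_5 = -4·-77 + 1·19 + 1·-3 = 324
  a_6 = -4·324 + 1·-77 + 1·19 = -1354
  a_7 = -4·-1354 + 1·324 + 1·-77 = 5663
  a_8 = -4·5663 + 1·-1354 + 1·324 = -23682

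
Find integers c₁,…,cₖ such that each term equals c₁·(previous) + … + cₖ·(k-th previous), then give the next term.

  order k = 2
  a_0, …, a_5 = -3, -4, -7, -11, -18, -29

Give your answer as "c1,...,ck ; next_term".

  a_2 = 1·-4 + 1·-3 = -7
  a_3 = 1·-7 + 1·-4 = -11
  a_4 = 1·-11 + 1·-7 = -18
  a_5 = 1·-18 + 1·-11 = -29
  a_6 = 1·-29 + 1·-18 = -47

1,1 ; -47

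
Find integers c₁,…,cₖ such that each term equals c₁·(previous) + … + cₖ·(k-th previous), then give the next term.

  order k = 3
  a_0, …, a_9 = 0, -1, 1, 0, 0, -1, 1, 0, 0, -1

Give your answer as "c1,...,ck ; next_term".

-1,-1,-1 ; 1

  a_3 = -1·1 + -1·-1 + -1·0 = 0
  a_4 = -1·0 + -1·1 + -1·-1 = 0
  a_5 = -1·0 + -1·0 + -1·1 = -1
  a_6 = -1·-1 + -1·0 + -1·0 = 1
  a_7 = -1·1 + -1·-1 + -1·0 = 0
  a_8 = -1·0 + -1·1 + -1·-1 = 0
  a_9 = -1·0 + -1·0 + -1·1 = -1
  a_10 = -1·-1 + -1·0 + -1·0 = 1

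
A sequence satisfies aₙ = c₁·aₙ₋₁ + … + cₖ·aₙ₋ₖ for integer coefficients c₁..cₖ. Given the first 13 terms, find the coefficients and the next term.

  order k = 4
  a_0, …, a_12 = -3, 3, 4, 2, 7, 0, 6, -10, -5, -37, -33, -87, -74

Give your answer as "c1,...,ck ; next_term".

  a_4 = 1·2 + 2·4 + -2·3 + -1·-3 = 7
  a_5 = 1·7 + 2·2 + -2·4 + -1·3 = 0
  a_6 = 1·0 + 2·7 + -2·2 + -1·4 = 6
  a_7 = 1·6 + 2·0 + -2·7 + -1·2 = -10
  a_8 = 1·-10 + 2·6 + -2·0 + -1·7 = -5
  a_9 = 1·-5 + 2·-10 + -2·6 + -1·0 = -37
  a_10 = 1·-37 + 2·-5 + -2·-10 + -1·6 = -33
  a_11 = 1·-33 + 2·-37 + -2·-5 + -1·-10 = -87
  a_12 = 1·-87 + 2·-33 + -2·-37 + -1·-5 = -74
  a_13 = 1·-74 + 2·-87 + -2·-33 + -1·-37 = -145

1,2,-2,-1 ; -145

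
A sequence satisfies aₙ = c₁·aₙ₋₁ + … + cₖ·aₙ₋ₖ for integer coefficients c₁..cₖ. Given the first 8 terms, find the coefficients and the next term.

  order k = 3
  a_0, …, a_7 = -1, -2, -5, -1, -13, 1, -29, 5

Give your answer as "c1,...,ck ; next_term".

  a_3 = -1·-5 + 2·-2 + 2·-1 = -1
  a_4 = -1·-1 + 2·-5 + 2·-2 = -13
  a_5 = -1·-13 + 2·-1 + 2·-5 = 1
  a_6 = -1·1 + 2·-13 + 2·-1 = -29
  a_7 = -1·-29 + 2·1 + 2·-13 = 5
  a_8 = -1·5 + 2·-29 + 2·1 = -61

-1,2,2 ; -61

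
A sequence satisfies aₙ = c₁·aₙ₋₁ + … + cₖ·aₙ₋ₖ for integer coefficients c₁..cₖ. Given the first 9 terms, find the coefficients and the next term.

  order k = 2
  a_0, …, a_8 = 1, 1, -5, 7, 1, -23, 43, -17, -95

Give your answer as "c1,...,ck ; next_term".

  a_2 = -2·1 + -3·1 = -5
  a_3 = -2·-5 + -3·1 = 7
  a_4 = -2·7 + -3·-5 = 1
  a_5 = -2·1 + -3·7 = -23
  a_6 = -2·-23 + -3·1 = 43
  a_7 = -2·43 + -3·-23 = -17
  a_8 = -2·-17 + -3·43 = -95
  a_9 = -2·-95 + -3·-17 = 241

-2,-3 ; 241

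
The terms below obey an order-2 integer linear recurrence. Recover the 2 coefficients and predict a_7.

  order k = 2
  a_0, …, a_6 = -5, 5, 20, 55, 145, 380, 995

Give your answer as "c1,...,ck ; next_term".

  a_2 = 3·5 + -1·-5 = 20
  a_3 = 3·20 + -1·5 = 55
  a_4 = 3·55 + -1·20 = 145
  a_5 = 3·145 + -1·55 = 380
  a_6 = 3·380 + -1·145 = 995
  a_7 = 3·995 + -1·380 = 2605

3,-1 ; 2605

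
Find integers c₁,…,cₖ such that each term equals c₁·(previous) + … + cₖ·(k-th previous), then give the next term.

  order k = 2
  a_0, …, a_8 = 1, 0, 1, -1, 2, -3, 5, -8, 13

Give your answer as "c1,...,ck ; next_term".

  a_2 = -1·0 + 1·1 = 1
  a_3 = -1·1 + 1·0 = -1
  a_4 = -1·-1 + 1·1 = 2
  a_5 = -1·2 + 1·-1 = -3
  a_6 = -1·-3 + 1·2 = 5
  a_7 = -1·5 + 1·-3 = -8
  a_8 = -1·-8 + 1·5 = 13
  a_9 = -1·13 + 1·-8 = -21

-1,1 ; -21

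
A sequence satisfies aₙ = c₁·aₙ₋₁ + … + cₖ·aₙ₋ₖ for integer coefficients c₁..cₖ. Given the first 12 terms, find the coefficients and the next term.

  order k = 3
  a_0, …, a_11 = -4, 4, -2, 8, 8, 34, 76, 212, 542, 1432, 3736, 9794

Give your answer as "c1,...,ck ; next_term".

2,2,-1 ; 25628

  a_3 = 2·-2 + 2·4 + -1·-4 = 8
  a_4 = 2·8 + 2·-2 + -1·4 = 8
  a_5 = 2·8 + 2·8 + -1·-2 = 34
  a_6 = 2·34 + 2·8 + -1·8 = 76
  a_7 = 2·76 + 2·34 + -1·8 = 212
  a_8 = 2·212 + 2·76 + -1·34 = 542
  a_9 = 2·542 + 2·212 + -1·76 = 1432
  a_10 = 2·1432 + 2·542 + -1·212 = 3736
  a_11 = 2·3736 + 2·1432 + -1·542 = 9794
  a_12 = 2·9794 + 2·3736 + -1·1432 = 25628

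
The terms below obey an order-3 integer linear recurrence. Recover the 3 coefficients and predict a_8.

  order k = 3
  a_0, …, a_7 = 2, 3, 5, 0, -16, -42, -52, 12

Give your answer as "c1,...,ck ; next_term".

2,-2,-2 ; 212

  a_3 = 2·5 + -2·3 + -2·2 = 0
  a_4 = 2·0 + -2·5 + -2·3 = -16
  a_5 = 2·-16 + -2·0 + -2·5 = -42
  a_6 = 2·-42 + -2·-16 + -2·0 = -52
  a_7 = 2·-52 + -2·-42 + -2·-16 = 12
  a_8 = 2·12 + -2·-52 + -2·-42 = 212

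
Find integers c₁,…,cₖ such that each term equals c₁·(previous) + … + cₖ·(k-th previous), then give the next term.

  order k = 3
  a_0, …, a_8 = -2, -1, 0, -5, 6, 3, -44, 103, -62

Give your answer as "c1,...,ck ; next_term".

  a_3 = -2·0 + -3·-1 + 4·-2 = -5
  a_4 = -2·-5 + -3·0 + 4·-1 = 6
  a_5 = -2·6 + -3·-5 + 4·0 = 3
  a_6 = -2·3 + -3·6 + 4·-5 = -44
  a_7 = -2·-44 + -3·3 + 4·6 = 103
  a_8 = -2·103 + -3·-44 + 4·3 = -62
  a_9 = -2·-62 + -3·103 + 4·-44 = -361

-2,-3,4 ; -361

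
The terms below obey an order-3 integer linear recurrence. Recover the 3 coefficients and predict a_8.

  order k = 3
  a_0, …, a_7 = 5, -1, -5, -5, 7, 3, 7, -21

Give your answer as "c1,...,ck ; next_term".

-1,0,-2 ; 15

  a_3 = -1·-5 + 0·-1 + -2·5 = -5
  a_4 = -1·-5 + 0·-5 + -2·-1 = 7
  a_5 = -1·7 + 0·-5 + -2·-5 = 3
  a_6 = -1·3 + 0·7 + -2·-5 = 7
  a_7 = -1·7 + 0·3 + -2·7 = -21
  a_8 = -1·-21 + 0·7 + -2·3 = 15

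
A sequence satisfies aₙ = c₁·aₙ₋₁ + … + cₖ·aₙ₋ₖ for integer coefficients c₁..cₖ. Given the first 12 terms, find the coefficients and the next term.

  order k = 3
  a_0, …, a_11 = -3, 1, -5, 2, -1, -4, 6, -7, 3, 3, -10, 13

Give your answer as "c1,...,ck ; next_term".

  a_3 = -1·-5 + 0·1 + 1·-3 = 2
  a_4 = -1·2 + 0·-5 + 1·1 = -1
  a_5 = -1·-1 + 0·2 + 1·-5 = -4
  a_6 = -1·-4 + 0·-1 + 1·2 = 6
  a_7 = -1·6 + 0·-4 + 1·-1 = -7
  a_8 = -1·-7 + 0·6 + 1·-4 = 3
  a_9 = -1·3 + 0·-7 + 1·6 = 3
  a_10 = -1·3 + 0·3 + 1·-7 = -10
  a_11 = -1·-10 + 0·3 + 1·3 = 13
  a_12 = -1·13 + 0·-10 + 1·3 = -10

-1,0,1 ; -10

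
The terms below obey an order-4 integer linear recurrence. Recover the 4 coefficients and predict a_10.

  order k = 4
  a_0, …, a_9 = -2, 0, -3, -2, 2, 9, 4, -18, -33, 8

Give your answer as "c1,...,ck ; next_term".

1,-2,-1,1 ; 96

  a_4 = 1·-2 + -2·-3 + -1·0 + 1·-2 = 2
  a_5 = 1·2 + -2·-2 + -1·-3 + 1·0 = 9
  a_6 = 1·9 + -2·2 + -1·-2 + 1·-3 = 4
  a_7 = 1·4 + -2·9 + -1·2 + 1·-2 = -18
  a_8 = 1·-18 + -2·4 + -1·9 + 1·2 = -33
  a_9 = 1·-33 + -2·-18 + -1·4 + 1·9 = 8
  a_10 = 1·8 + -2·-33 + -1·-18 + 1·4 = 96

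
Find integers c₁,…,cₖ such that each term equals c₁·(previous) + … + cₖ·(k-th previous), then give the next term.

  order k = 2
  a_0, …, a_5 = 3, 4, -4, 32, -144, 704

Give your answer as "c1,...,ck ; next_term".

-4,4 ; -3392

  a_2 = -4·4 + 4·3 = -4
  a_3 = -4·-4 + 4·4 = 32
  a_4 = -4·32 + 4·-4 = -144
  a_5 = -4·-144 + 4·32 = 704
  a_6 = -4·704 + 4·-144 = -3392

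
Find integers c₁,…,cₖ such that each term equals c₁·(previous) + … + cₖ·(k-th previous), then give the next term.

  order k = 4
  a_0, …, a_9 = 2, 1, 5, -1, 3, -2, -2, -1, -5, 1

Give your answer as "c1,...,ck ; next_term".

  a_4 = 0·-1 + 1·5 + 0·1 + -1·2 = 3
  a_5 = 0·3 + 1·-1 + 0·5 + -1·1 = -2
  a_6 = 0·-2 + 1·3 + 0·-1 + -1·5 = -2
  a_7 = 0·-2 + 1·-2 + 0·3 + -1·-1 = -1
  a_8 = 0·-1 + 1·-2 + 0·-2 + -1·3 = -5
  a_9 = 0·-5 + 1·-1 + 0·-2 + -1·-2 = 1
  a_10 = 0·1 + 1·-5 + 0·-1 + -1·-2 = -3

0,1,0,-1 ; -3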